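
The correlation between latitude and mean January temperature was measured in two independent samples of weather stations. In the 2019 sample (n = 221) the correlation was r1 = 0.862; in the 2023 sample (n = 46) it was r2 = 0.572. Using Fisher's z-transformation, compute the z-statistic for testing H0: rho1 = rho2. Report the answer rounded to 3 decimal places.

3.899

Fisher z-transforms: z1 = atanh(0.862) = 1.301076, z2 = atanh(0.572) = 0.650490; difference d = 0.650586
Var(d) = 1/218 + 1/43 = 0.0045872 + 0.0232558 = 0.0278430
z = d/√Var(d) = 0.650586 / √0.0278430 = 0.650586 / 0.166862 = 3.899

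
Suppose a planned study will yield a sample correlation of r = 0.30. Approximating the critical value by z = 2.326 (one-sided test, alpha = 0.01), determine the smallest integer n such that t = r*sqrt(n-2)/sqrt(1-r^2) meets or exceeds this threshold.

57

Need r·√(n−2)/√(1−r²) ≥ 2.326
√(n−2) ≥ 2.326·√(1−0.0900) / 0.30 = 2.326·0.953939 / 0.30 = 7.3962
n−2 ≥ 54.7038  ⇒  n ≥ 56.7038
Smallest integer n = 57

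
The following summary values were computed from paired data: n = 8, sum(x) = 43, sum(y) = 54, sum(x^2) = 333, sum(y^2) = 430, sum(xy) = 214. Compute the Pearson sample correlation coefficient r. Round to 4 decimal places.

S_xy = nΣxy − ΣxΣy = 8·214 − 43·54 = 1712 − 2322 = -610
S_xx = nΣx² − (Σx)² = 8·333 − 43² = 2664 − 1849 = 815
S_yy = nΣy² − (Σy)² = 8·430 − 54² = 3440 − 2916 = 524
r = S_xy / √(S_xx·S_yy) = -610 / √(815·524) = -610 / √427060 = -610 / 653.4983 = -0.9334

-0.9334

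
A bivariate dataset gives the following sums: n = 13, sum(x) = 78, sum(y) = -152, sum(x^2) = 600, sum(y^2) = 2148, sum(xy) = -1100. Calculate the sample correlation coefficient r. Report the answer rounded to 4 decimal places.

-0.8498

S_xy = nΣxy − ΣxΣy = 13·(-1100) − 78·(-152) = -14300 − (-11856) = -2444
S_xx = nΣx² − (Σx)² = 13·600 − 78² = 7800 − 6084 = 1716
S_yy = nΣy² − (Σy)² = 13·2148 − (-152)² = 27924 − 23104 = 4820
r = S_xy / √(S_xx·S_yy) = -2444 / √(1716·4820) = -2444 / √8271120 = -2444 / 2875.9555 = -0.8498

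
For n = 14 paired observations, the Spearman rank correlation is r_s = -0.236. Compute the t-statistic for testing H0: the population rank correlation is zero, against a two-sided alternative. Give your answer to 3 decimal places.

-0.841

t = r_s·√(n−2) / √(1−r_s²) with r_s = -0.236, n = 14
  = -0.236·√12 / √(1 − 0.055696)
  = -0.236·3.464102 / 0.971753
  = -0.817528 / 0.971753 = -0.841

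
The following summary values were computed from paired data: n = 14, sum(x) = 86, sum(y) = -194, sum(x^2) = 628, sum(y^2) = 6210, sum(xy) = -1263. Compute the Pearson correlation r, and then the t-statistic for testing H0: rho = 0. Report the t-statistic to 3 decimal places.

-0.420

Numerator: nΣxy − (Σx)(Σy) = 14·(-1263) − (86)(-194) = -998
Denominator: √[(nΣx²−(Σx)²)(nΣy²−(Σy)²)]
  nΣx²−(Σx)² = 14·628 − 7396 = 1396;  nΣy²−(Σy)² = 14·6210 − 37636 = 49304
  √(1396·49304) = √68828384 = 8296.2874
r = -998 / 8296.2874 = -0.1203
t = r·√(n−2)/√(1−r²) = -0.1203·√12 / √(1−0.014472) = -0.416731 / 0.992738 = -0.420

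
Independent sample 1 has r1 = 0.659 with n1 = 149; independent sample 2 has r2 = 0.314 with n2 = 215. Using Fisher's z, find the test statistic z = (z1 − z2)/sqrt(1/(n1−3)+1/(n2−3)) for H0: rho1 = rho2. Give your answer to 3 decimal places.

4.334

Fisher z-transforms: z1 = atanh(0.659) = 0.791044, z2 = atanh(0.314) = 0.324977; difference d = 0.466067
Var(d) = 1/146 + 1/212 = 0.0068493 + 0.0047170 = 0.0115663
z = d/√Var(d) = 0.466067 / √0.0115663 = 0.466067 / 0.107547 = 4.334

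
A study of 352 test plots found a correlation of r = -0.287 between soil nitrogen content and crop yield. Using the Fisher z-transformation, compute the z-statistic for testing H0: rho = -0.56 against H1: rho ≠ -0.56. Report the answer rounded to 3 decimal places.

z_r = atanh(-0.287) = -0.295294,  z_0 = atanh(-0.56) = -0.632833
SE = 1/√(n−3) = 1/√349 = 0.053529
z = (z_r − z_0)/SE = (-0.295294 − (-0.632833)) / 0.053529 = 0.337539 / 0.053529 = 6.306

6.306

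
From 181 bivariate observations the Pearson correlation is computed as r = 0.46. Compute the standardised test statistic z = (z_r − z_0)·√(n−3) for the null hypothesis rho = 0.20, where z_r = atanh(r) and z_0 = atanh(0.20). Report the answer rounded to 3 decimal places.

3.930

z_r = atanh(0.46) = 0.497311,  z_0 = atanh(0.20) = 0.202733
SE = 1/√(n−3) = 1/√178 = 0.074953
z = (z_r − z_0)/SE = (0.497311 − 0.202733) / 0.074953 = 0.294578 / 0.074953 = 3.930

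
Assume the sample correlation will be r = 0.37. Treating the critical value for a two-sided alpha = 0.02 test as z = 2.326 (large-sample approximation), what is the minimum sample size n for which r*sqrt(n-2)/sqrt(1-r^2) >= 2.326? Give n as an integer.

Need r·√(n−2)/√(1−r²) ≥ 2.326
√(n−2) ≥ 2.326·√(1−0.1369) / 0.37 = 2.326·0.929032 / 0.37 = 5.8403
n−2 ≥ 34.1091  ⇒  n ≥ 36.1091
Smallest integer n = 37

37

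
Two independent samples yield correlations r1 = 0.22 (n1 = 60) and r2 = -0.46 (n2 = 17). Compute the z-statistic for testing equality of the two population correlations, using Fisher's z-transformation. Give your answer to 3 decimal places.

z1 = atanh(0.22) = 0.223656,  z2 = atanh(-0.46) = -0.497311
SE = √(1/(n1−3) + 1/(n2−3)) = √(1/57 + 1/14) = √(0.0175439 + 0.0714286) = √0.0889725 = 0.298283
z = (z1 − z2)/SE = (0.223656 − (-0.497311)) / 0.298283 = 0.720967 / 0.298283 = 2.417

2.417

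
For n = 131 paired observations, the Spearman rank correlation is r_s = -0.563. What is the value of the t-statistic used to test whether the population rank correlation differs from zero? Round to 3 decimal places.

-7.737

1 − r_s² = 1 − 0.316969 = 0.683031;  √(1−r_s²) = 0.826457
√(n−2) = √129 = 11.357817
t = r_s·√(n−2)/√(1−r_s²) = -0.563 · 11.357817 / 0.826457 = -7.737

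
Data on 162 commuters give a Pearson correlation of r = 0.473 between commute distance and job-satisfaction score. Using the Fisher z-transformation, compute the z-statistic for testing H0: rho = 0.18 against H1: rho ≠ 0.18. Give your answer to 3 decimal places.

4.186

Fisher z: atanh(0.473) = 0.513928, atanh(0.18) = 0.181983
z = (z_r − z_0)·√(n−3) = (0.513928 − 0.181983)·√159 = 0.331945 · 12.609520 = 4.186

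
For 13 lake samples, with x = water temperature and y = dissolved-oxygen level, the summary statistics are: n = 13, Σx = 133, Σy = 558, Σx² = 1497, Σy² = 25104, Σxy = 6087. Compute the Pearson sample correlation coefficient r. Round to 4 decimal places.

0.9541

Numerator: nΣxy − (Σx)(Σy) = 13·6087 − (133)(558) = 4917
Denominator: √[(nΣx²−(Σx)²)(nΣy²−(Σy)²)]
  nΣx²−(Σx)² = 13·1497 − 17689 = 1772;  nΣy²−(Σy)² = 13·25104 − 311364 = 14988
  √(1772·14988) = √26558736 = 5153.5169
r = 4917 / 5153.5169 = 0.9541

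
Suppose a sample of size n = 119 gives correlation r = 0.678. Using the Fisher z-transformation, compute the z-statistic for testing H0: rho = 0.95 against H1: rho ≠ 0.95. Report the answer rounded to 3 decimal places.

z_r = atanh(0.678) = 0.825403,  z_0 = atanh(0.95) = 1.831781
SE = 1/√(n−3) = 1/√116 = 0.092848
z = (z_r − z_0)/SE = (0.825403 − 1.831781) / 0.092848 = -1.006378 / 0.092848 = -10.839

-10.839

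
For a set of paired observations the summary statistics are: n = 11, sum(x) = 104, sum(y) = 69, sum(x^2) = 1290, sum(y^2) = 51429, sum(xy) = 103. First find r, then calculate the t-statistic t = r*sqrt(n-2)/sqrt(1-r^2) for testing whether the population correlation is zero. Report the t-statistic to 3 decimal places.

Numerator: nΣxy − (Σx)(Σy) = 11·103 − (104)(69) = -6043
Denominator: √[(nΣx²−(Σx)²)(nΣy²−(Σy)²)]
  nΣx²−(Σx)² = 11·1290 − 10816 = 3374;  nΣy²−(Σy)² = 11·51429 − 4761 = 560958
  √(3374·560958) = √1892672292 = 43504.8537
r = -6043 / 43504.8537 = -0.1389
t = r·√(n−2)/√(1−r²) = -0.1389·√9 / √(1−0.019293) = -0.416700 / 0.990307 = -0.421

-0.421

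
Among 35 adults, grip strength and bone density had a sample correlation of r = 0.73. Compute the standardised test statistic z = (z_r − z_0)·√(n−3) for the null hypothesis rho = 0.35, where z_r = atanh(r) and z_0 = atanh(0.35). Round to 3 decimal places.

z_r = atanh(0.73) = 0.928727,  z_0 = atanh(0.35) = 0.365444
SE = 1/√(n−3) = 1/√32 = 0.176777
z = (z_r − z_0)/SE = (0.928727 − 0.365444) / 0.176777 = 0.563283 / 0.176777 = 3.186

3.186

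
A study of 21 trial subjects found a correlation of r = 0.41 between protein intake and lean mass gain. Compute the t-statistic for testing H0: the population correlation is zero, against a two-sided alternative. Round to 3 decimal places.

1.959

t = r·√(n−2) / √(1−r²) with r = 0.41, n = 21
  = 0.41·√19 / √(1 − 0.1681)
  = 0.41·4.358899 / 0.912086
  = 1.787149 / 0.912086 = 1.959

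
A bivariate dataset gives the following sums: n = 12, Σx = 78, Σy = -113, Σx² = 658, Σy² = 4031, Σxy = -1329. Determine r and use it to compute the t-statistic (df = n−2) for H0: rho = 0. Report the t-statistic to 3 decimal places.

-6.113

S_xy = nΣxy − ΣxΣy = 12·(-1329) − 78·(-113) = -15948 − (-8814) = -7134
S_xx = nΣx² − (Σx)² = 12·658 − 78² = 7896 − 6084 = 1812
S_yy = nΣy² − (Σy)² = 12·4031 − (-113)² = 48372 − 12769 = 35603
r = S_xy / √(S_xx·S_yy) = -7134 / √(1812·35603) = -7134 / √64512636 = -7134 / 8031.9758 = -0.8882
t = r·√(n−2)/√(1−r²) = -0.8882·√10 / √(1−0.788899) = -2.808735 / 0.459457 = -6.113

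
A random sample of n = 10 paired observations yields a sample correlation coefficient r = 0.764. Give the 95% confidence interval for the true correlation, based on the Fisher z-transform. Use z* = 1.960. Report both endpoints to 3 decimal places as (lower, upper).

(0.259, 0.941)

Fisher z: z_r = atanh(r) = ½·ln((1+0.764)/(1−0.764)) = 1.005754
SE(z) = 1/√(n−3) = 1/√7 = 0.377964
95% ⇒ z* = 1.960; margin = 1.960·0.377964 = 0.740809
CI on z-scale: (0.264945, 1.746563)
Back-transform: tanh(0.264945) = 0.258915, tanh(1.746563) = 0.940983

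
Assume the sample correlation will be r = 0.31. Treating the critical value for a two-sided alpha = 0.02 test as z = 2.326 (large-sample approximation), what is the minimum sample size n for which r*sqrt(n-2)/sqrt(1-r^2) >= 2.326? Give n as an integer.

Need r·√(n−2)/√(1−r²) ≥ 2.326
√(n−2) ≥ 2.326·√(1−0.0961) / 0.31 = 2.326·0.950737 / 0.31 = 7.1336
n−2 ≥ 50.8882  ⇒  n ≥ 52.8882
Smallest integer n = 53

53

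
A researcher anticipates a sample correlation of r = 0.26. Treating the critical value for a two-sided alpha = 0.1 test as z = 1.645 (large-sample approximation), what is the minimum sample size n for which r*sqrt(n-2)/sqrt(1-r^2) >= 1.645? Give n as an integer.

40

Need r·√(n−2)/√(1−r²) ≥ 1.645
√(n−2) ≥ 1.645·√(1−0.0676) / 0.26 = 1.645·0.965609 / 0.26 = 6.1093
n−2 ≥ 37.3235  ⇒  n ≥ 39.3235
Smallest integer n = 40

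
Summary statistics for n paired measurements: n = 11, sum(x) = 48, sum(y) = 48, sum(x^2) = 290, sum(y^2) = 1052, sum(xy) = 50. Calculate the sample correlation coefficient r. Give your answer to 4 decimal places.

-0.6121

S_xy = nΣxy − ΣxΣy = 11·50 − 48·48 = 550 − 2304 = -1754
S_xx = nΣx² − (Σx)² = 11·290 − 48² = 3190 − 2304 = 886
S_yy = nΣy² − (Σy)² = 11·1052 − 48² = 11572 − 2304 = 9268
r = S_xy / √(S_xx·S_yy) = -1754 / √(886·9268) = -1754 / √8211448 = -1754 / 2865.5624 = -0.6121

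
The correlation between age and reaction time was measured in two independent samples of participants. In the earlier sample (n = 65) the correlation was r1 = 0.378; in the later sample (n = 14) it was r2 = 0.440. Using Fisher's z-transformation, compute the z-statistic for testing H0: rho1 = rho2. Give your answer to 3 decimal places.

Fisher z-transforms: z1 = atanh(0.378) = 0.397724, z2 = atanh(0.440) = 0.472231; difference d = -0.074507
Var(d) = 1/62 + 1/11 = 0.0161290 + 0.0909091 = 0.1070381
z = d/√Var(d) = -0.074507 / √0.1070381 = -0.074507 / 0.327167 = -0.228

-0.228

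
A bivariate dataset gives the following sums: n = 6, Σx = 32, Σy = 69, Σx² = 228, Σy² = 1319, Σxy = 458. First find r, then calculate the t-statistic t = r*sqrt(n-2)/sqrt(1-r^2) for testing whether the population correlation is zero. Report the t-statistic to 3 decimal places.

S_xy = nΣxy − ΣxΣy = 6·458 − 32·69 = 2748 − 2208 = 540
S_xx = nΣx² − (Σx)² = 6·228 − 32² = 1368 − 1024 = 344
S_yy = nΣy² − (Σy)² = 6·1319 − 69² = 7914 − 4761 = 3153
r = S_xy / √(S_xx·S_yy) = 540 / √(344·3153) = 540 / √1084632 = 540 / 1041.4567 = 0.5185
t = r·√(n−2)/√(1−r²) = 0.5185·√4 / √(1−0.268842) = 1.037000 / 0.855078 = 1.213

1.213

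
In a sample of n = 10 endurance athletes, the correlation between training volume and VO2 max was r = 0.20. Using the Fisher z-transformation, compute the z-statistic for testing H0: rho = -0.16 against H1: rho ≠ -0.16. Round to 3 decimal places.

0.963

z_r = atanh(0.20) = 0.202733,  z_0 = atanh(-0.16) = -0.161387
SE = 1/√(n−3) = 1/√7 = 0.377964
z = (z_r − z_0)/SE = (0.202733 − (-0.161387)) / 0.377964 = 0.364120 / 0.377964 = 0.963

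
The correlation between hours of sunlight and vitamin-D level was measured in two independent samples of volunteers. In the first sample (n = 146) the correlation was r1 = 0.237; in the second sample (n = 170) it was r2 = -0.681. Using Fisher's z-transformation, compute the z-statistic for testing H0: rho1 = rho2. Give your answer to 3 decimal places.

z1 = atanh(0.237) = 0.241593,  z2 = atanh(-0.681) = -0.830977
SE = √(1/(n1−3) + 1/(n2−3)) = √(1/143 + 1/167) = √(0.0069930 + 0.0059880) = √0.0129810 = 0.113934
z = (z1 − z2)/SE = (0.241593 − (-0.830977)) / 0.113934 = 1.072570 / 0.113934 = 9.414

9.414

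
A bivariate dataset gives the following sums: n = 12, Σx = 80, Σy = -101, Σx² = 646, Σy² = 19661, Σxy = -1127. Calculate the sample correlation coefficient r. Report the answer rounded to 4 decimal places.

-0.3116

Numerator: nΣxy − (Σx)(Σy) = 12·(-1127) − (80)(-101) = -5444
Denominator: √[(nΣx²−(Σx)²)(nΣy²−(Σy)²)]
  nΣx²−(Σx)² = 12·646 − 6400 = 1352;  nΣy²−(Σy)² = 12·19661 − 10201 = 225731
  √(1352·225731) = √305188312 = 17469.6397
r = -5444 / 17469.6397 = -0.3116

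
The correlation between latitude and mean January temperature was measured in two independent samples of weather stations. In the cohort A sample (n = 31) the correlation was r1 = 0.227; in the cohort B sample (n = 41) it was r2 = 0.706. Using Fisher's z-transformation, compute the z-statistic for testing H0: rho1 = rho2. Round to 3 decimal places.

-2.602

Fisher z-transforms: z1 = atanh(0.227) = 0.231024, z2 = atanh(0.706) = 0.879163; difference d = -0.648139
Var(d) = 1/28 + 1/38 = 0.0357143 + 0.0263158 = 0.0620301
z = d/√Var(d) = -0.648139 / √0.0620301 = -0.648139 / 0.249058 = -2.602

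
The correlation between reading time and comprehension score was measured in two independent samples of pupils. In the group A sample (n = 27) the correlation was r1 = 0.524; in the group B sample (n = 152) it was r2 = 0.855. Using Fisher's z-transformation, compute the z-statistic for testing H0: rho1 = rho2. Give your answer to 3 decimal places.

-3.149

z1 = atanh(0.524) = 0.581838,  z2 = atanh(0.855) = 1.274453
SE = √(1/(n1−3) + 1/(n2−3)) = √(1/24 + 1/149) = √(0.0416667 + 0.0067114) = √0.0483781 = 0.219950
z = (z1 − z2)/SE = (0.581838 − 1.274453) / 0.219950 = -0.692615 / 0.219950 = -3.149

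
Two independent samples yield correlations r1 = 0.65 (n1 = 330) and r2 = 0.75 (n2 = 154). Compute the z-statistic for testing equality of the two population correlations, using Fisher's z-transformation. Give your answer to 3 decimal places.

-2.009

z1 = atanh(0.65) = 0.775299,  z2 = atanh(0.75) = 0.972955
SE = √(1/(n1−3) + 1/(n2−3)) = √(1/327 + 1/151) = √(0.0030581 + 0.0066225) = √0.0096806 = 0.098390
z = (z1 − z2)/SE = (0.775299 − 0.972955) / 0.098390 = -0.197656 / 0.098390 = -2.009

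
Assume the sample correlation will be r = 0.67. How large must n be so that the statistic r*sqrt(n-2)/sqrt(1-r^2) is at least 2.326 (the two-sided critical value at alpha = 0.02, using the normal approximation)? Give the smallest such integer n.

r√(n−2)/√(1−r²) ≥ 2.326  ⇔  n−2 ≥ (2.326)²·(1−r²)/r²
(1−r²)/r² = (1−0.4489)/0.4489 = 1.2277
n ≥ 2 + 5.410276·1.2277 = 2 + 6.6422 = 8.6422
⌈8.6422⌉ = 9

9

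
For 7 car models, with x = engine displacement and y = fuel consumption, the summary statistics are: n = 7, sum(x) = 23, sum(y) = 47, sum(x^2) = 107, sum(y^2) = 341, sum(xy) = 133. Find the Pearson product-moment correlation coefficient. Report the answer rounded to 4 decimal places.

Numerator: nΣxy − (Σx)(Σy) = 7·133 − (23)(47) = -150
Denominator: √[(nΣx²−(Σx)²)(nΣy²−(Σy)²)]
  nΣx²−(Σx)² = 7·107 − 529 = 220;  nΣy²−(Σy)² = 7·341 − 2209 = 178
  √(220·178) = √39160 = 197.8889
r = -150 / 197.8889 = -0.7580

-0.7580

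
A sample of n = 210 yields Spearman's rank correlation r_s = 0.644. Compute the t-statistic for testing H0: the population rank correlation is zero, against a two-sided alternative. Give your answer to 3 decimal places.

12.141

t = r_s·√(n−2) / √(1−r_s²) with r_s = 0.644, n = 210
  = 0.644·√208 / √(1 − 0.414736)
  = 0.644·14.422205 / 0.765025
  = 9.287900 / 0.765025 = 12.141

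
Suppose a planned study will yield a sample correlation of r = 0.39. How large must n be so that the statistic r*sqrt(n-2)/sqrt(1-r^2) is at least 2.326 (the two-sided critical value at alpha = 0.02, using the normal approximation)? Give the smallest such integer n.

33

Need r·√(n−2)/√(1−r²) ≥ 2.326
√(n−2) ≥ 2.326·√(1−0.1521) / 0.39 = 2.326·0.920815 / 0.39 = 5.4918
n−2 ≥ 30.1599  ⇒  n ≥ 32.1599
Smallest integer n = 33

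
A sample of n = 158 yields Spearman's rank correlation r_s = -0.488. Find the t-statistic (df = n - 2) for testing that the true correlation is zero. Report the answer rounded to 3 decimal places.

1 − r_s² = 1 − 0.238144 = 0.761856;  √(1−r_s²) = 0.872844
√(n−2) = √156 = 12.489996
t = r_s·√(n−2)/√(1−r_s²) = -0.488 · 12.489996 / 0.872844 = -6.983

-6.983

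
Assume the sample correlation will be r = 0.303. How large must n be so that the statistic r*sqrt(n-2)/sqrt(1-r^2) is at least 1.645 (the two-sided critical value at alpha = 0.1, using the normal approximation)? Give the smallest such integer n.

r√(n−2)/√(1−r²) ≥ 1.645  ⇔  n−2 ≥ (1.645)²·(1−r²)/r²
(1−r²)/r² = (1−0.091809)/0.091809 = 9.8922
n ≥ 2 + 2.706025·9.8922 = 2 + 26.7685 = 28.7685
⌈28.7685⌉ = 29

29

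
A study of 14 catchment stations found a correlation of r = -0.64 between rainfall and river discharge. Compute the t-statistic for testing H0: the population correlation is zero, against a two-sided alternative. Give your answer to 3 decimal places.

1 − r² = 1 − 0.4096 = 0.5904;  √(1−r²) = 0.768375
√(n−2) = √12 = 3.464102
t = r·√(n−2)/√(1−r²) = -0.64 · 3.464102 / 0.768375 = -2.885

-2.885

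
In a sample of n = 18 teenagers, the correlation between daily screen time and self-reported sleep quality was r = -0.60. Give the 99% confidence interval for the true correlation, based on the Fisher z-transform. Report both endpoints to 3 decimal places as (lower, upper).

(-0.876, -0.028)

z_r = atanh(-0.60) = -0.693147;  SE = 1/√(n−3) = 1/√15 = 0.258199
z-limits: -0.693147 ± 2.576·0.258199 = -0.693147 ± 0.665121 = [-1.358268, -0.028026]
ρ-limits: (tanh -1.358268, tanh -0.028026) = (-0.876, -0.028)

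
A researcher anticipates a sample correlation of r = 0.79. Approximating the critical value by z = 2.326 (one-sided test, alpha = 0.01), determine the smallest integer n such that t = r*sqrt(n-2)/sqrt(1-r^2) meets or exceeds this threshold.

Need r·√(n−2)/√(1−r²) ≥ 2.326
√(n−2) ≥ 2.326·√(1−0.6241) / 0.79 = 2.326·0.613107 / 0.79 = 1.8052
n−2 ≥ 3.2587  ⇒  n ≥ 5.2587
Smallest integer n = 6

6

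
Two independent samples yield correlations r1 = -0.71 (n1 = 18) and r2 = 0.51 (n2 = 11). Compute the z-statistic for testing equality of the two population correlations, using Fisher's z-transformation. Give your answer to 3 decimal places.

-3.312

z1 = atanh(-0.71) = -0.887184,  z2 = atanh(0.51) = 0.562730
SE = √(1/(n1−3) + 1/(n2−3)) = √(1/15 + 1/8) = √(0.0666667 + 0.1250000) = √0.1916667 = 0.437798
z = (z1 − z2)/SE = (-0.887184 − 0.562730) / 0.437798 = -1.449914 / 0.437798 = -3.312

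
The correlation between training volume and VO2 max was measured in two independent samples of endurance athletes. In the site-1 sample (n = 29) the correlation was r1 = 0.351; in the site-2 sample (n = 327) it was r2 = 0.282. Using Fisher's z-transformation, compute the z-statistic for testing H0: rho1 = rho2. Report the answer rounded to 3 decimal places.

Fisher z-transforms: z1 = atanh(0.351) = 0.366584, z2 = atanh(0.282) = 0.289854; difference d = 0.076730
Var(d) = 1/26 + 1/324 = 0.0384615 + 0.0030864 = 0.0415479
z = d/√Var(d) = 0.076730 / √0.0415479 = 0.076730 / 0.203833 = 0.376

0.376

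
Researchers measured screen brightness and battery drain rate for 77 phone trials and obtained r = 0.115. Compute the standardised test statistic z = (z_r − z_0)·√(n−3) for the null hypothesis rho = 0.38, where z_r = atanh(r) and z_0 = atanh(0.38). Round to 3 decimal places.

-2.448

z_r = atanh(0.115) = 0.115511,  z_0 = atanh(0.38) = 0.400060
SE = 1/√(n−3) = 1/√74 = 0.116248
z = (z_r − z_0)/SE = (0.115511 − 0.400060) / 0.116248 = -0.284549 / 0.116248 = -2.448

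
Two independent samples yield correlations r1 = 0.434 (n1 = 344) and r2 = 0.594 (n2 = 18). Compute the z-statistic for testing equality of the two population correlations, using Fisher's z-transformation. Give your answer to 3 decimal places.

Fisher z-transforms: z1 = atanh(0.434) = 0.464814, z2 = atanh(0.594) = 0.683824; difference d = -0.219010
Var(d) = 1/341 + 1/15 = 0.0029326 + 0.0666667 = 0.0695993
z = d/√Var(d) = -0.219010 / √0.0695993 = -0.219010 / 0.263817 = -0.830

-0.830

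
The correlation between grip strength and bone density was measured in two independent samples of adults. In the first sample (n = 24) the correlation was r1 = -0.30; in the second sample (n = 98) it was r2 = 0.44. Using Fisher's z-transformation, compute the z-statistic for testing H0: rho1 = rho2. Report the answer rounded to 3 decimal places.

-3.242

z1 = atanh(-0.30) = -0.309520,  z2 = atanh(0.44) = 0.472231
SE = √(1/(n1−3) + 1/(n2−3)) = √(1/21 + 1/95) = √(0.0476190 + 0.0105263) = √0.0581453 = 0.241133
z = (z1 − z2)/SE = (-0.309520 − 0.472231) / 0.241133 = -0.781751 / 0.241133 = -3.242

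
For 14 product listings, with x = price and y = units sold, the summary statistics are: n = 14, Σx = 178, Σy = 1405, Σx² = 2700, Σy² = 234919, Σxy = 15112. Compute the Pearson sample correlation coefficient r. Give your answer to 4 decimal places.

S_xy = nΣxy − ΣxΣy = 14·15112 − 178·1405 = 211568 − 250090 = -38522
S_xx = nΣx² − (Σx)² = 14·2700 − 178² = 37800 − 31684 = 6116
S_yy = nΣy² − (Σy)² = 14·234919 − 1405² = 3288866 − 1974025 = 1314841
r = S_xy / √(S_xx·S_yy) = -38522 / √(6116·1314841) = -38522 / √8041567556 = -38522 / 89674.7877 = -0.4296

-0.4296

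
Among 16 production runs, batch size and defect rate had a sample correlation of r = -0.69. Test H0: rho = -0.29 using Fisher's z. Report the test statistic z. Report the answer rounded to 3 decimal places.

-1.981

z_r = atanh(-0.69) = -0.847956,  z_0 = atanh(-0.29) = -0.298566
SE = 1/√(n−3) = 1/√13 = 0.277350
z = (z_r − z_0)/SE = (-0.847956 − (-0.298566)) / 0.277350 = -0.549390 / 0.277350 = -1.981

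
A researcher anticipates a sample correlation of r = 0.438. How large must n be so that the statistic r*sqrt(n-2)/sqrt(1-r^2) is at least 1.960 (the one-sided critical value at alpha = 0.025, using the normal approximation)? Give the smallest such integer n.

Need r·√(n−2)/√(1−r²) ≥ 1.960
√(n−2) ≥ 1.960·√(1−0.191844) / 0.438 = 1.960·0.898975 / 0.438 = 4.0228
n−2 ≥ 16.1829  ⇒  n ≥ 18.1829
Smallest integer n = 19

19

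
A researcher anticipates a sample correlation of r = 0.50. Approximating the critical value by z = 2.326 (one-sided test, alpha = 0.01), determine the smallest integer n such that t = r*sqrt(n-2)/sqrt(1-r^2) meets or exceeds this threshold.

Need r·√(n−2)/√(1−r²) ≥ 2.326
√(n−2) ≥ 2.326·√(1−0.2500) / 0.50 = 2.326·0.866025 / 0.50 = 4.0287
n−2 ≥ 16.2304  ⇒  n ≥ 18.2304
Smallest integer n = 19

19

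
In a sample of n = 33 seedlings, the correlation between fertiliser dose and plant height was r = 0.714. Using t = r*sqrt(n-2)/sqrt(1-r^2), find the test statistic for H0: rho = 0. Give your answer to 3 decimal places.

1 − r² = 1 − 0.509796 = 0.490204;  √(1−r²) = 0.700146
√(n−2) = √31 = 5.567764
t = r·√(n−2)/√(1−r²) = 0.714 · 5.567764 / 0.700146 = 5.678

5.678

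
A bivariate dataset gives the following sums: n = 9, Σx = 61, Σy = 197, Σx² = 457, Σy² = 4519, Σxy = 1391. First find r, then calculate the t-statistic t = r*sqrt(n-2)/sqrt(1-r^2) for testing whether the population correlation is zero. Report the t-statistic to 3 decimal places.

S_xy = nΣxy − ΣxΣy = 9·1391 − 61·197 = 12519 − 12017 = 502
S_xx = nΣx² − (Σx)² = 9·457 − 61² = 4113 − 3721 = 392
S_yy = nΣy² − (Σy)² = 9·4519 − 197² = 40671 − 38809 = 1862
r = S_xy / √(S_xx·S_yy) = 502 / √(392·1862) = 502 / √729904 = 502 / 854.3442 = 0.5876
t = r·√(n−2)/√(1−r²) = 0.5876·√7 / √(1−0.345274) = 1.554643 / 0.809151 = 1.921

1.921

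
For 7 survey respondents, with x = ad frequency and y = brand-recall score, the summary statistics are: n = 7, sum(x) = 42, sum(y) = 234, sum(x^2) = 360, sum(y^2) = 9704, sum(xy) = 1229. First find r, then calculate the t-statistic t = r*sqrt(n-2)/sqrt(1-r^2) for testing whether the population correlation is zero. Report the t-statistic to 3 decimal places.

-0.942

S_xy = nΣxy − ΣxΣy = 7·1229 − 42·234 = 8603 − 9828 = -1225
S_xx = nΣx² − (Σx)² = 7·360 − 42² = 2520 − 1764 = 756
S_yy = nΣy² − (Σy)² = 7·9704 − 234² = 67928 − 54756 = 13172
r = S_xy / √(S_xx·S_yy) = -1225 / √(756·13172) = -1225 / √9958032 = -1225 / 3155.6350 = -0.3882
t = r·√(n−2)/√(1−r²) = -0.3882·√5 / √(1−0.150699) = -0.868042 / 0.921575 = -0.942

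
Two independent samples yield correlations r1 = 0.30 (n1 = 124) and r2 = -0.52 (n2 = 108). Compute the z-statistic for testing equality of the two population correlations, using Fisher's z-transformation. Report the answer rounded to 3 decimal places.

6.642

z1 = atanh(0.30) = 0.309520,  z2 = atanh(-0.52) = -0.576340
SE = √(1/(n1−3) + 1/(n2−3)) = √(1/121 + 1/105) = √(0.0082645 + 0.0095238) = √0.0177883 = 0.133373
z = (z1 − z2)/SE = (0.309520 − (-0.576340)) / 0.133373 = 0.885860 / 0.133373 = 6.642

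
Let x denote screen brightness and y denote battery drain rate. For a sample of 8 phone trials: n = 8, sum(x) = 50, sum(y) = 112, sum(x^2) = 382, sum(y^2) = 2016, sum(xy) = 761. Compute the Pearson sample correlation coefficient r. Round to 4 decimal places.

0.3457

S_xy = nΣxy − ΣxΣy = 8·761 − 50·112 = 6088 − 5600 = 488
S_xx = nΣx² − (Σx)² = 8·382 − 50² = 3056 − 2500 = 556
S_yy = nΣy² − (Σy)² = 8·2016 − 112² = 16128 − 12544 = 3584
r = S_xy / √(S_xx·S_yy) = 488 / √(556·3584) = 488 / √1992704 = 488 / 1411.6317 = 0.3457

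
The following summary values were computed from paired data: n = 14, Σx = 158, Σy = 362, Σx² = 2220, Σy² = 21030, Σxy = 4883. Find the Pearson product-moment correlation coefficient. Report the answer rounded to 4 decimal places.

0.3532

S_xy = nΣxy − ΣxΣy = 14·4883 − 158·362 = 68362 − 57196 = 11166
S_xx = nΣx² − (Σx)² = 14·2220 − 158² = 31080 − 24964 = 6116
S_yy = nΣy² − (Σy)² = 14·21030 − 362² = 294420 − 131044 = 163376
r = S_xy / √(S_xx·S_yy) = 11166 / √(6116·163376) = 11166 / √999207616 = 11166 / 31610.2454 = 0.3532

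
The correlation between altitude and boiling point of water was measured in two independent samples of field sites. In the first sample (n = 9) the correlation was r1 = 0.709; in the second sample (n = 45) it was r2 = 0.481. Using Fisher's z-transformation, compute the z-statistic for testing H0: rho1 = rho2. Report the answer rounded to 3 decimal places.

z1 = atanh(0.709) = 0.885170,  z2 = atanh(0.481) = 0.524284
SE = √(1/(n1−3) + 1/(n2−3)) = √(1/6 + 1/42) = √(0.1666667 + 0.0238095) = √0.1904762 = 0.436436
z = (z1 − z2)/SE = (0.885170 − 0.524284) / 0.436436 = 0.360886 / 0.436436 = 0.827

0.827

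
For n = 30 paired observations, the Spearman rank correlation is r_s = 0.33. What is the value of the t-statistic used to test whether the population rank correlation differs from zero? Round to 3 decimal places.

1.850

t = r_s·√(n−2) / √(1−r_s²) with r_s = 0.33, n = 30
  = 0.33·√28 / √(1 − 0.1089)
  = 0.33·5.291503 / 0.943981
  = 1.746196 / 0.943981 = 1.850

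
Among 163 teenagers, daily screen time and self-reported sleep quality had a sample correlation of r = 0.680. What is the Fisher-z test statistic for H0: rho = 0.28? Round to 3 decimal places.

Fisher z: atanh(0.680) = 0.829114, atanh(0.28) = 0.287682
z = (z_r − z_0)·√(n−3) = (0.829114 − 0.287682)·√160 = 0.541432 · 12.649111 = 6.849

6.849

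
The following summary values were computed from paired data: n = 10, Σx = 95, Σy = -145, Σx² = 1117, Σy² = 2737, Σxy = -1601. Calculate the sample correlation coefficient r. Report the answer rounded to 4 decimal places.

-0.6058

S_xy = nΣxy − ΣxΣy = 10·(-1601) − 95·(-145) = -16010 − (-13775) = -2235
S_xx = nΣx² − (Σx)² = 10·1117 − 95² = 11170 − 9025 = 2145
S_yy = nΣy² − (Σy)² = 10·2737 − (-145)² = 27370 − 21025 = 6345
r = S_xy / √(S_xx·S_yy) = -2235 / √(2145·6345) = -2235 / √13610025 = -2235 / 3689.1767 = -0.6058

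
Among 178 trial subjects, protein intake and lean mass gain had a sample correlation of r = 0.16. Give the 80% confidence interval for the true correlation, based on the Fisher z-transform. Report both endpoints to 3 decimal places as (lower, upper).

(0.064, 0.253)

Fisher z: z_r = atanh(r) = ½·ln((1+0.16)/(1−0.16)) = 0.161387
SE(z) = 1/√(n−3) = 1/√175 = 0.075593
80% ⇒ z* = 1.282; margin = 1.282·0.075593 = 0.096910
CI on z-scale: (0.064477, 0.258297)
Back-transform: tanh(0.064477) = 0.064388, tanh(0.258297) = 0.252702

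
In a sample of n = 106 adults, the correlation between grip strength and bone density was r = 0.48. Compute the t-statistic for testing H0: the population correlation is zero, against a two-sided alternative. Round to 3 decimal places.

1 − r² = 1 − 0.2304 = 0.7696;  √(1−r²) = 0.877268
√(n−2) = √104 = 10.198039
t = r·√(n−2)/√(1−r²) = 0.48 · 10.198039 / 0.877268 = 5.580

5.580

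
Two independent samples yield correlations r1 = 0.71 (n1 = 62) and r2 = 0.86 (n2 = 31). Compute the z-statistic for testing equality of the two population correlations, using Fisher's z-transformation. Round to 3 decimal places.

z1 = atanh(0.71) = 0.887184,  z2 = atanh(0.86) = 1.293345
SE = √(1/(n1−3) + 1/(n2−3)) = √(1/59 + 1/28) = √(0.0169492 + 0.0357143) = √0.0526635 = 0.229485
z = (z1 − z2)/SE = (0.887184 − 1.293345) / 0.229485 = -0.406161 / 0.229485 = -1.770

-1.770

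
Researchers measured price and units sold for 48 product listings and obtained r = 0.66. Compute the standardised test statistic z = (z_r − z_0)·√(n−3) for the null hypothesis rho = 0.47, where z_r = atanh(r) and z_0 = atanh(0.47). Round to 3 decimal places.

1.897

z_r = atanh(0.66) = 0.792814,  z_0 = atanh(0.47) = 0.510070
SE = 1/√(n−3) = 1/√45 = 0.149071
z = (z_r − z_0)/SE = (0.792814 − 0.510070) / 0.149071 = 0.282744 / 0.149071 = 1.897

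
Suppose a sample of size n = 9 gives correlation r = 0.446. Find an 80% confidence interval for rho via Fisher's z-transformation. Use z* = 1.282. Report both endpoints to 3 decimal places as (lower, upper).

z_r = atanh(0.446) = 0.479696;  SE = 1/√(n−3) = 1/√6 = 0.408248
z-limits: 0.479696 ± 1.282·0.408248 = 0.479696 ± 0.523374 = [-0.043678, 1.003070]
ρ-limits: (tanh -0.043678, tanh 1.003070) = (-0.044, 0.763)

(-0.044, 0.763)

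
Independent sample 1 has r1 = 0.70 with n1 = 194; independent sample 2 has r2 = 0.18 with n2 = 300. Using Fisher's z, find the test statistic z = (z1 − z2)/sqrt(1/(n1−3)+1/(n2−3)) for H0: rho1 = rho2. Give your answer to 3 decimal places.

7.389

z1 = atanh(0.70) = 0.867301,  z2 = atanh(0.18) = 0.181983
SE = √(1/(n1−3) + 1/(n2−3)) = √(1/191 + 1/297) = √(0.0052356 + 0.0033670) = √0.0086026 = 0.092750
z = (z1 − z2)/SE = (0.867301 − 0.181983) / 0.092750 = 0.685318 / 0.092750 = 7.389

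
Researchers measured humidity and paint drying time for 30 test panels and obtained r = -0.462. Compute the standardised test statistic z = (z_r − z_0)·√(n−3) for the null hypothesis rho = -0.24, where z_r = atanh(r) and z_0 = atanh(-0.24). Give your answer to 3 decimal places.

z_r = atanh(-0.462) = -0.499851,  z_0 = atanh(-0.24) = -0.244774
SE = 1/√(n−3) = 1/√27 = 0.192450
z = (z_r − z_0)/SE = (-0.499851 − (-0.244774)) / 0.192450 = -0.255077 / 0.192450 = -1.325

-1.325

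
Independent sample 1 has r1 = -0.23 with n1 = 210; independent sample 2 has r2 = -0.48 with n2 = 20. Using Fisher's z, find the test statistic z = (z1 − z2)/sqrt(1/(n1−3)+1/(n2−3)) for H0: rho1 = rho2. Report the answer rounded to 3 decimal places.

1.145

Fisher z-transforms: z1 = atanh(-0.23) = -0.234189, z2 = atanh(-0.48) = -0.522984; difference d = 0.288795
Var(d) = 1/207 + 1/17 = 0.0048309 + 0.0588235 = 0.0636544
z = d/√Var(d) = 0.288795 / √0.0636544 = 0.288795 / 0.252298 = 1.145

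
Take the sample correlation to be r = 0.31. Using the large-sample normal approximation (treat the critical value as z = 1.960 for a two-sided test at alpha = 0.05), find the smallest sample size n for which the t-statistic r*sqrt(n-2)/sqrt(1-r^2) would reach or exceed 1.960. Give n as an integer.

r√(n−2)/√(1−r²) ≥ 1.960  ⇔  n−2 ≥ (1.960)²·(1−r²)/r²
(1−r²)/r² = (1−0.0961)/0.0961 = 9.4058
n ≥ 2 + 3.8416·9.4058 = 2 + 36.1333 = 38.1333
⌈38.1333⌉ = 39

39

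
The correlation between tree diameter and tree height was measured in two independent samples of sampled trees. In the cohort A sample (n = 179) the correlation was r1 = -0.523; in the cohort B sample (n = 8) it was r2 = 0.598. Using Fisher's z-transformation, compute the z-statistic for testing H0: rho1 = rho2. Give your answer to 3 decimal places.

-2.801

Fisher z-transforms: z1 = atanh(-0.523) = -0.580460, z2 = atanh(0.598) = 0.690028; difference d = -1.270488
Var(d) = 1/176 + 1/5 = 0.0056818 + 0.2000000 = 0.2056818
z = d/√Var(d) = -1.270488 / √0.2056818 = -1.270488 / 0.453522 = -2.801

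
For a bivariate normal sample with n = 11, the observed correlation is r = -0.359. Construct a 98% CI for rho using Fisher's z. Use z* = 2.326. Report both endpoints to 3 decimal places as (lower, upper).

Fisher z: z_r = atanh(r) = ½·ln((1+(-0.359))/(1−(-0.359))) = -0.375737
SE(z) = 1/√(n−3) = 1/√8 = 0.353553
98% ⇒ z* = 2.326; margin = 2.326·0.353553 = 0.822364
CI on z-scale: (-1.198101, 0.446627)
Back-transform: tanh(-1.198101) = -0.833074, tanh(0.446627) = 0.419122

(-0.833, 0.419)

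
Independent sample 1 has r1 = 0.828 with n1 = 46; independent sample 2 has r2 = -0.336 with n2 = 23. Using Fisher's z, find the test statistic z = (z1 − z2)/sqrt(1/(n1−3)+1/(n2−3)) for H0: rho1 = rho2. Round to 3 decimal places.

5.658

z1 = atanh(0.828) = 1.181742,  z2 = atanh(-0.336) = -0.349577
SE = √(1/(n1−3) + 1/(n2−3)) = √(1/43 + 1/20) = √(0.0232558 + 0.0500000) = √0.0732558 = 0.270658
z = (z1 − z2)/SE = (1.181742 − (-0.349577)) / 0.270658 = 1.531319 / 0.270658 = 5.658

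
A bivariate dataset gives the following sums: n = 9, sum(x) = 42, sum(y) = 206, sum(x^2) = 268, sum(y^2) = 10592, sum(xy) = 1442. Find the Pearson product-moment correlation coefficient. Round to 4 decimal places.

0.7389

Numerator: nΣxy − (Σx)(Σy) = 9·1442 − (42)(206) = 4326
Denominator: √[(nΣx²−(Σx)²)(nΣy²−(Σy)²)]
  nΣx²−(Σx)² = 9·268 − 1764 = 648;  nΣy²−(Σy)² = 9·10592 − 42436 = 52892
  √(648·52892) = √34274016 = 5854.4014
r = 4326 / 5854.4014 = 0.7389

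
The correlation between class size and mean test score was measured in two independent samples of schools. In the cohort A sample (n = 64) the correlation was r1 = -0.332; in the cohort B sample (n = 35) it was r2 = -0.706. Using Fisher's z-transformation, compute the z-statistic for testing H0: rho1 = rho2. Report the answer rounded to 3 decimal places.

z1 = atanh(-0.332) = -0.345074,  z2 = atanh(-0.706) = -0.879163
SE = √(1/(n1−3) + 1/(n2−3)) = √(1/61 + 1/32) = √(0.0163934 + 0.0312500) = √0.0476434 = 0.218274
z = (z1 − z2)/SE = (-0.345074 − (-0.879163)) / 0.218274 = 0.534089 / 0.218274 = 2.447

2.447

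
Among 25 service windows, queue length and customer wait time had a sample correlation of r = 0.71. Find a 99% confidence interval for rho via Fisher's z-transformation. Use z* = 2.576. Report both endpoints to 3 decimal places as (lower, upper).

(0.326, 0.893)

Fisher z: z_r = atanh(r) = ½·ln((1+0.71)/(1−0.71)) = 0.887184
SE(z) = 1/√(n−3) = 1/√22 = 0.213201
99% ⇒ z* = 2.576; margin = 2.576·0.213201 = 0.549206
CI on z-scale: (0.337978, 1.436390)
Back-transform: tanh(0.337978) = 0.325671, tanh(1.436390) = 0.892969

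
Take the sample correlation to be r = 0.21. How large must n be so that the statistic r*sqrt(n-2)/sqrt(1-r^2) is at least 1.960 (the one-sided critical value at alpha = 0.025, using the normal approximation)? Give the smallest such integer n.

86

Need r·√(n−2)/√(1−r²) ≥ 1.960
√(n−2) ≥ 1.960·√(1−0.0441) / 0.21 = 1.960·0.977701 / 0.21 = 9.1252
n−2 ≥ 83.2693  ⇒  n ≥ 85.2693
Smallest integer n = 86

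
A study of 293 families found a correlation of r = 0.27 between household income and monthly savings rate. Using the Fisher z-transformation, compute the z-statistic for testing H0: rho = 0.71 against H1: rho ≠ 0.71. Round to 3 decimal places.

z_r = atanh(0.27) = 0.276864,  z_0 = atanh(0.71) = 0.887184
SE = 1/√(n−3) = 1/√290 = 0.058722
z = (z_r − z_0)/SE = (0.276864 − 0.887184) / 0.058722 = -0.610320 / 0.058722 = -10.393

-10.393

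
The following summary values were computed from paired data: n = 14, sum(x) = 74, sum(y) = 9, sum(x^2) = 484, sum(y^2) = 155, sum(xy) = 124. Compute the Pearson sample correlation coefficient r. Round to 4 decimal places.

Numerator: nΣxy − (Σx)(Σy) = 14·124 − (74)(9) = 1070
Denominator: √[(nΣx²−(Σx)²)(nΣy²−(Σy)²)]
  nΣx²−(Σx)² = 14·484 − 5476 = 1300;  nΣy²−(Σy)² = 14·155 − 81 = 2089
  √(1300·2089) = √2715700 = 1647.9381
r = 1070 / 1647.9381 = 0.6493

0.6493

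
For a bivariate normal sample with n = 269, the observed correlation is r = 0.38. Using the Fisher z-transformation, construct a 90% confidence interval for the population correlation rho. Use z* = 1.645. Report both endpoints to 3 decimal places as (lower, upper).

(0.291, 0.463)

Fisher z: z_r = atanh(r) = ½·ln((1+0.38)/(1−0.38)) = 0.400060
SE(z) = 1/√(n−3) = 1/√266 = 0.061314
90% ⇒ z* = 1.645; margin = 1.645·0.061314 = 0.100862
CI on z-scale: (0.299198, 0.500922)
Back-transform: tanh(0.299198) = 0.290579, tanh(0.500922) = 0.462842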